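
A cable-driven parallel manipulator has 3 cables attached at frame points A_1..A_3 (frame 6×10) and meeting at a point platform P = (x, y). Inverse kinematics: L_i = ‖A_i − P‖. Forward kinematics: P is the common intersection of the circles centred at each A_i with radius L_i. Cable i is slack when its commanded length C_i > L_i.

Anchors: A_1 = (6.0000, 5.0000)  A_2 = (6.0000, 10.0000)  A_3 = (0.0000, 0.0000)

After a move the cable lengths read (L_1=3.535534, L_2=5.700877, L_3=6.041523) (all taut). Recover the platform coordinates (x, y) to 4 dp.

expand ‖A_i−P‖²=L_i² and subtract eq 1 (k_i ≔ ‖A_i‖²−L_i²)
k_1 = 36.0000+25.0000−12.5000 = 48.5000
eq1−eq2 → [0.0000  -10.0000]·P = -55.0000
eq1−eq3 → [12.0000  10.0000]·P = 85.0000
2×2 solve → P = (2.5000, 5.5000)

(2.5000, 5.5000)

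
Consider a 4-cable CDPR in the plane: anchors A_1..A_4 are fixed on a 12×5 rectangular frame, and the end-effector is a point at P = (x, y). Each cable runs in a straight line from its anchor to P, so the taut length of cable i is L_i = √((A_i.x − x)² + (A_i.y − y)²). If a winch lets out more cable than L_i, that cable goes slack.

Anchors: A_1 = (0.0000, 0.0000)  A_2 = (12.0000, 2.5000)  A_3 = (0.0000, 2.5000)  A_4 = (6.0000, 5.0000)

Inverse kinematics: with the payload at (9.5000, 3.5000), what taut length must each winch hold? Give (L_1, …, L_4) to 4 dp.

(10.1242, 2.6926, 9.5525, 3.8079)

L_1 = √((0.0000−9.5000)² + (0.0000−3.5000)²) = 10.1242
L_2 = √((12.0000−9.5000)² + (2.5000−3.5000)²) = 2.6926
L_3 = √((0.0000−9.5000)² + (2.5000−3.5000)²) = 9.5525
L_4 = √((6.0000−9.5000)² + (5.0000−3.5000)²) = 3.8079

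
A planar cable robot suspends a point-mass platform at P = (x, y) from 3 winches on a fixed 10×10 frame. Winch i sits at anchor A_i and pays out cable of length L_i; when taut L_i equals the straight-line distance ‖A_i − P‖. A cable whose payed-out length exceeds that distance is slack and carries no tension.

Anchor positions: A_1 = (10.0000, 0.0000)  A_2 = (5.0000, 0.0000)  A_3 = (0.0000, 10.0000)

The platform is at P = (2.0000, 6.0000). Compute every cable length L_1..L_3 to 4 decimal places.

(10.0000, 6.7082, 4.4721)

L_1: Δ = A_1−P = (8.0000, -6.0000) → ‖Δ‖ = √100.0000 = 10.0000
L_2: Δ = A_2−P = (3.0000, -6.0000) → ‖Δ‖ = √45.0000 = 6.7082
L_3: Δ = A_3−P = (-2.0000, 4.0000) → ‖Δ‖ = √20.0000 = 4.4721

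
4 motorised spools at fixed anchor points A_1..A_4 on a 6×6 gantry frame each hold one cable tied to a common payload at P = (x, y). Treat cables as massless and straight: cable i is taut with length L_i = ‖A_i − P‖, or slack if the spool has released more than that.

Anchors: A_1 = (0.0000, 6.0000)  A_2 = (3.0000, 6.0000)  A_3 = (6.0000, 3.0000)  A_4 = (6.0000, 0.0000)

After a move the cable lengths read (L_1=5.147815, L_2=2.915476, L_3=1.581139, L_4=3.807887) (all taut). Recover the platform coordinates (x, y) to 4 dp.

(4.5000, 3.5000)

expand ‖A_i−P‖²=L_i² and subtract eq 1 (k_i ≔ ‖A_i‖²−L_i²)
k_1 = 0.0000+36.0000−26.5000 = 9.5000
eq1−eq2 → [-6.0000  0.0000]·P = -27.0000
eq1−eq3 → [-12.0000  6.0000]·P = -33.0000
eq1−eq4 → [-12.0000  12.0000]·P = -12.0000
2×2 solve → P = (4.5000, 3.5000)
check cable 4: ‖A_4−P‖² = 14.5000 ≈ L_4² = 14.5000 ✓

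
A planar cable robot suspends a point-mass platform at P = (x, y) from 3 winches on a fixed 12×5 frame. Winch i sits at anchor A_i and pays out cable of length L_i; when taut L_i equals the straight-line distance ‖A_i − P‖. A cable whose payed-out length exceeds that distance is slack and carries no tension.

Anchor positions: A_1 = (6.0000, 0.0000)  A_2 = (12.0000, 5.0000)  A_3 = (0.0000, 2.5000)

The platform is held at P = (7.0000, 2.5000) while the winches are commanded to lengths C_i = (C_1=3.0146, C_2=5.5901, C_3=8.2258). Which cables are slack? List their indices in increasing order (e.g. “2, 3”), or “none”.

1, 3

cable 1: L_1 = ‖A_1−P‖ = 2.6926;  C_1 = 3.0146 → slack
cable 2: L_2 = ‖A_2−P‖ = 5.5902;  C_2 = 5.5901 → taut
cable 3: L_3 = ‖A_3−P‖ = 7.0000;  C_3 = 8.2258 → slack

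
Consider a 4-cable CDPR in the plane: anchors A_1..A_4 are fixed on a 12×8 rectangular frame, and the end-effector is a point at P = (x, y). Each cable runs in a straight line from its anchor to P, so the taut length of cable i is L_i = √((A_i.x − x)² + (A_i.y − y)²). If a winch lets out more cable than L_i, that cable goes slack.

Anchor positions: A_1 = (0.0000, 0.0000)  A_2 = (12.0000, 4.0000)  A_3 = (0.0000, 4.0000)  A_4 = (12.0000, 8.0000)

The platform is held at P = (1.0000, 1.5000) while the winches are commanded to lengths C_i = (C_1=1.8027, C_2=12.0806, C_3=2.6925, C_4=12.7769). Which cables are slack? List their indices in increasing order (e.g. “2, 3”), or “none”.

2

cable 1: L_1 = ‖A_1−P‖ = 1.8028;  C_1 = 1.8027 → taut
cable 2: L_2 = ‖A_2−P‖ = 11.2805;  C_2 = 12.0806 → slack
cable 3: L_3 = ‖A_3−P‖ = 2.6926;  C_3 = 2.6925 → taut
cable 4: L_4 = ‖A_4−P‖ = 12.7769;  C_4 = 12.7769 → taut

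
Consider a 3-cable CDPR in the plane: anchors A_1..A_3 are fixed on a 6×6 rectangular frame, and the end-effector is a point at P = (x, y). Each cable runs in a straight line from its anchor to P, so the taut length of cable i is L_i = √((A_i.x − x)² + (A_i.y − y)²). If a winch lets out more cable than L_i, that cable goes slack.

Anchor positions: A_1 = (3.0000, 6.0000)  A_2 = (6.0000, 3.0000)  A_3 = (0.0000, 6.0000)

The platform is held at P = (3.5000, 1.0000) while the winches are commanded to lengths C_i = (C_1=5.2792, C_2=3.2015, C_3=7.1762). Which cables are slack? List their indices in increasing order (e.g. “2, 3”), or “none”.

cable 1: √((-0.5000)²+(5.0000)²)=5.0249, C_1=5.2792: slack
cable 2: √((2.5000)²+(2.0000)²)=3.2016, C_2=3.2015: taut
cable 3: √((-3.5000)²+(5.0000)²)=6.1033, C_3=7.1762: slack

1, 3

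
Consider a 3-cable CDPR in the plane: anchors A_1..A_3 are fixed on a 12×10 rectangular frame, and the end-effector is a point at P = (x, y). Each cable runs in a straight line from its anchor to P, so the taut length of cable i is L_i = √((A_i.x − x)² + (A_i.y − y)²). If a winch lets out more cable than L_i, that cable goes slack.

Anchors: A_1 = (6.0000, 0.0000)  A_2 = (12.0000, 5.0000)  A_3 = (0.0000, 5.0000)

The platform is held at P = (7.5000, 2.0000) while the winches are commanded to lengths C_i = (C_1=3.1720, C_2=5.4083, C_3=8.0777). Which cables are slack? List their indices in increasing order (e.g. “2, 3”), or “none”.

1

cable 1: √((-1.5000)²+(-2.0000)²)=2.5000, C_1=3.1720: slack
cable 2: √((4.5000)²+(3.0000)²)=5.4083, C_2=5.4083: taut
cable 3: √((-7.5000)²+(3.0000)²)=8.0777, C_3=8.0777: taut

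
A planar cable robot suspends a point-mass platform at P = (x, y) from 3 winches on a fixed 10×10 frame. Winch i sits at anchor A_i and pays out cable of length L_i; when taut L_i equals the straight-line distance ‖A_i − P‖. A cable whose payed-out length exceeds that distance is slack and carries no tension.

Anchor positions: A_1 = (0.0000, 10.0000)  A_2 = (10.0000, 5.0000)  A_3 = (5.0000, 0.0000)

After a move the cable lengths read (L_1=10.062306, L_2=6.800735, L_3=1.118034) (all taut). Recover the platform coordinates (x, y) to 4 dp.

expand ‖A_i−P‖²=L_i² and subtract eq 1 (k_i ≔ ‖A_i‖²−L_i²)
k_1 = 0.0000+100.0000−101.2500 = -1.2500
eq1−eq2 → [-20.0000  10.0000]·P = -80.0000
eq1−eq3 → [-10.0000  20.0000]·P = -25.0000
2×2 solve → P = (4.5000, 1.0000)

(4.5000, 1.0000)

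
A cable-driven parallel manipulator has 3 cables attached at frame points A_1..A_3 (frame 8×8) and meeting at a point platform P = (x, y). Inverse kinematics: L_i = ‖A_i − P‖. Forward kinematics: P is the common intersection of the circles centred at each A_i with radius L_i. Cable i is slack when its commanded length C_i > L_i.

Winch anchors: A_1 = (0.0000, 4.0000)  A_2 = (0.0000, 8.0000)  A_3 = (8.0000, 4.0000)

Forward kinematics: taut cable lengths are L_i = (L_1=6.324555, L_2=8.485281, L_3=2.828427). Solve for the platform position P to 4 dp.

(6.0000, 2.0000)

each cable: (A_i−P)·(A_i−P) = L_i²; let q_i = ‖A_i‖²−L_i²
q_1 = 0.0000+16.0000−40.0000 = -24.0000
row 1: 0.0000x − 8.0000y = -16.0000  (q_2=-8.0000)
row 2: -16.0000x + 0.0000y = -96.0000  (q_3=72.0000)
Cramer on rows 1–2 → x = 6.0000, y = 2.0000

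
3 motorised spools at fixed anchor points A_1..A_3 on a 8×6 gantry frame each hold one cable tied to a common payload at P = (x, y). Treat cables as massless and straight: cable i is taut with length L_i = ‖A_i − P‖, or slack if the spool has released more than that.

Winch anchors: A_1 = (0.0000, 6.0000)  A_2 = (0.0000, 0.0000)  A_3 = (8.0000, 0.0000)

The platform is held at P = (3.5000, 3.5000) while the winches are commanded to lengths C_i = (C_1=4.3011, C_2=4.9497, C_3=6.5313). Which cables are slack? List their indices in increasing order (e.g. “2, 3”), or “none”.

3

cable 1: L_1 = ‖A_1−P‖ = 4.3012;  C_1 = 4.3011 → taut
cable 2: L_2 = ‖A_2−P‖ = 4.9497;  C_2 = 4.9497 → taut
cable 3: L_3 = ‖A_3−P‖ = 5.7009;  C_3 = 6.5313 → slack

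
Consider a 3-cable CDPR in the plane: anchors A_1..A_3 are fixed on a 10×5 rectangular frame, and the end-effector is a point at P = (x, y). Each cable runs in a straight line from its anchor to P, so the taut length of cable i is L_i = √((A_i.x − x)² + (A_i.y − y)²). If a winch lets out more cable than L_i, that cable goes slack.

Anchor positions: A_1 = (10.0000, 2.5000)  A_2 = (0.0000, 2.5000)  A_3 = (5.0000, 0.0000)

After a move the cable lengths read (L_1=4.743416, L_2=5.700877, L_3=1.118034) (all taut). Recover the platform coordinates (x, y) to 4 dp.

circle eqns → linear via eq_j − eq_1; set c_j = A_j·A_j − L_j²
c_1 = 100.0000+6.2500−22.5000 = 83.7500
20.0000·x + 0.0000·y = c_1−c_2 = 110.0000
10.0000·x + 5.0000·y = c_1−c_3 = 60.0000
solve first two rows → x=5.5000, y=1.0000

(5.5000, 1.0000)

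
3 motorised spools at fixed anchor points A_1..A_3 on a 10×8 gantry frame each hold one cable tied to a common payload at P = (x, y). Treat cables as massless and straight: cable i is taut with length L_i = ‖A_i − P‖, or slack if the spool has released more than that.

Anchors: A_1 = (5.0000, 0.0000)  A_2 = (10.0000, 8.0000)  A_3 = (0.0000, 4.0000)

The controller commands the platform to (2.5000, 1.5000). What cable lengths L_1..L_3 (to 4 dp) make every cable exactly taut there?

(2.9155, 9.9247, 3.5355)

cable 1: Δx=2.5000, Δy=-1.5000; L_1 = √(Δx²+Δy²) = 2.9155
cable 2: Δx=7.5000, Δy=6.5000; L_2 = √(Δx²+Δy²) = 9.9247
cable 3: Δx=-2.5000, Δy=2.5000; L_3 = √(Δx²+Δy²) = 3.5355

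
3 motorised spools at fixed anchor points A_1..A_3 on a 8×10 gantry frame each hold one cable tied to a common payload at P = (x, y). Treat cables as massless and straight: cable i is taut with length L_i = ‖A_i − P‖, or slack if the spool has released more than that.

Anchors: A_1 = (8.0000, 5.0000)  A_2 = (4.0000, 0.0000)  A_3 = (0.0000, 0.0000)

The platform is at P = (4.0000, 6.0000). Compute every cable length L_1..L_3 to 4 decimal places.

L_1 = √((8.0000−4.0000)² + (5.0000−6.0000)²) = 4.1231
L_2 = √((4.0000−4.0000)² + (0.0000−6.0000)²) = 6.0000
L_3 = √((0.0000−4.0000)² + (0.0000−6.0000)²) = 7.2111

(4.1231, 6.0000, 7.2111)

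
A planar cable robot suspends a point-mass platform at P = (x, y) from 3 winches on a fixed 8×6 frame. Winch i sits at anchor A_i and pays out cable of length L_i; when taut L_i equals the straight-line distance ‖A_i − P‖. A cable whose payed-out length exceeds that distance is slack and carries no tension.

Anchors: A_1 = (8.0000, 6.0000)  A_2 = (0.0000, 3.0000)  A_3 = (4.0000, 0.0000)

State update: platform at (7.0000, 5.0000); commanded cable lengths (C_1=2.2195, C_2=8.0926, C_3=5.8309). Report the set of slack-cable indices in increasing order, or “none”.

1, 2

i=1: geometric 1.4142 vs commanded 2.2195 ⇒ slack
i=2: geometric 7.2801 vs commanded 8.0926 ⇒ slack
i=3: geometric 5.8310 vs commanded 5.8309 ⇒ taut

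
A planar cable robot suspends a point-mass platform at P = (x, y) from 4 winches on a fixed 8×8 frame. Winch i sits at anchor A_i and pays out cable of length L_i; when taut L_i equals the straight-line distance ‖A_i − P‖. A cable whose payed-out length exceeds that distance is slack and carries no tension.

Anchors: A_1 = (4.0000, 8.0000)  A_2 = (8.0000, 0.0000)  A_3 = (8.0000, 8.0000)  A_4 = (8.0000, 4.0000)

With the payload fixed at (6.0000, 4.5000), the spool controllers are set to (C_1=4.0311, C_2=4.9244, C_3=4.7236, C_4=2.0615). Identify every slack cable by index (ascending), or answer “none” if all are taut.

3

cable 1: √((-2.0000)²+(3.5000)²)=4.0311, C_1=4.0311: taut
cable 2: √((2.0000)²+(-4.5000)²)=4.9244, C_2=4.9244: taut
cable 3: √((2.0000)²+(3.5000)²)=4.0311, C_3=4.7236: slack
cable 4: √((2.0000)²+(-0.5000)²)=2.0616, C_4=2.0615: taut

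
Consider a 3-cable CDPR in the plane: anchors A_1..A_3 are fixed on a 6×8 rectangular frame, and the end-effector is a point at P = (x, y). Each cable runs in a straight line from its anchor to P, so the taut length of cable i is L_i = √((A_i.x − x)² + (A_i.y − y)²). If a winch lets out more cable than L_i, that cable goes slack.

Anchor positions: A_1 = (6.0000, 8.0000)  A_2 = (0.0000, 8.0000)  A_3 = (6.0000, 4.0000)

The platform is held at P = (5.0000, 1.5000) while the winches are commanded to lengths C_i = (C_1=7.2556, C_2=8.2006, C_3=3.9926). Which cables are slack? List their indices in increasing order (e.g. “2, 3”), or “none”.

cable 1: √((1.0000)²+(6.5000)²)=6.5765, C_1=7.2556: slack
cable 2: √((-5.0000)²+(6.5000)²)=8.2006, C_2=8.2006: taut
cable 3: √((1.0000)²+(2.5000)²)=2.6926, C_3=3.9926: slack

1, 3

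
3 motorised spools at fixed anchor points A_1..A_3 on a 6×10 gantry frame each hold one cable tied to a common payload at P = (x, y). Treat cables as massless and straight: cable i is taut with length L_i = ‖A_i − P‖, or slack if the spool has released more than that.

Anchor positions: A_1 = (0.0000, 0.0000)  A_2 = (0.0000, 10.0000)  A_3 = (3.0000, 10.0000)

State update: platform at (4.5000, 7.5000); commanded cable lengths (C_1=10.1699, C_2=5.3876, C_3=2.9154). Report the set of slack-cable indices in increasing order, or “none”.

i=1: geometric 8.7464 vs commanded 10.1699 ⇒ slack
i=2: geometric 5.1478 vs commanded 5.3876 ⇒ slack
i=3: geometric 2.9155 vs commanded 2.9154 ⇒ taut

1, 2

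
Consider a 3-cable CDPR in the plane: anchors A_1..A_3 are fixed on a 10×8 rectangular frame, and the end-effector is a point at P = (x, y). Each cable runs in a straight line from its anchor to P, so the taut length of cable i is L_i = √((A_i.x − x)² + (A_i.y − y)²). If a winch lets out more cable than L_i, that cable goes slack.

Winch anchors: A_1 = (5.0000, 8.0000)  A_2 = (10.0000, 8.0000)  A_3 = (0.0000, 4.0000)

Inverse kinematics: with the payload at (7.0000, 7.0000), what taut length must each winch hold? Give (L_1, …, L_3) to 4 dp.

cable 1: Δx=-2.0000, Δy=1.0000; L_1 = √(Δx²+Δy²) = 2.2361
cable 2: Δx=3.0000, Δy=1.0000; L_2 = √(Δx²+Δy²) = 3.1623
cable 3: Δx=-7.0000, Δy=-3.0000; L_3 = √(Δx²+Δy²) = 7.6158

(2.2361, 3.1623, 7.6158)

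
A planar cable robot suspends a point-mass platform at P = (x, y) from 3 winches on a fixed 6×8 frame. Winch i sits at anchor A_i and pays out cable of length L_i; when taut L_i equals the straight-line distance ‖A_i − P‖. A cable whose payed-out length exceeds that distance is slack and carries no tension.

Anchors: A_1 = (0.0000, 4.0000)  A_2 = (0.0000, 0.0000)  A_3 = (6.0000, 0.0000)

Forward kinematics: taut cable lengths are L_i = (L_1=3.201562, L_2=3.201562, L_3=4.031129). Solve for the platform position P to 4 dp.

(2.5000, 2.0000)

circle eqns → linear via eq_j − eq_1; set k_j = A_j·A_j − L_j²
k_1 = 0.0000+16.0000−10.2500 = 5.7500
0.0000·x + 8.0000·y = k_1−k_2 = 16.0000
-12.0000·x + 8.0000·y = k_1−k_3 = -14.0000
solve first two rows → x=2.5000, y=2.0000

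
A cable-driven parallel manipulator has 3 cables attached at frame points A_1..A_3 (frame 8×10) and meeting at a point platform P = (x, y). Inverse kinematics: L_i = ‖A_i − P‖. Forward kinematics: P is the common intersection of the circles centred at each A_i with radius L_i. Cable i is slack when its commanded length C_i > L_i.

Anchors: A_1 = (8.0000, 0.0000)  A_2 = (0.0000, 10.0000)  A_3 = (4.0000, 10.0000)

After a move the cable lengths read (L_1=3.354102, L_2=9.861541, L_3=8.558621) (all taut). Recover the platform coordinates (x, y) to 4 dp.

circle eqns → linear via eq_j − eq_1; set k_j = A_j·A_j − L_j²
k_1 = 64.0000+0.0000−11.2500 = 52.7500
16.0000·x − 20.0000·y = k_1−k_2 = 50.0000
8.0000·x − 20.0000·y = k_1−k_3 = 10.0000
solve first two rows → x=5.0000, y=1.5000

(5.0000, 1.5000)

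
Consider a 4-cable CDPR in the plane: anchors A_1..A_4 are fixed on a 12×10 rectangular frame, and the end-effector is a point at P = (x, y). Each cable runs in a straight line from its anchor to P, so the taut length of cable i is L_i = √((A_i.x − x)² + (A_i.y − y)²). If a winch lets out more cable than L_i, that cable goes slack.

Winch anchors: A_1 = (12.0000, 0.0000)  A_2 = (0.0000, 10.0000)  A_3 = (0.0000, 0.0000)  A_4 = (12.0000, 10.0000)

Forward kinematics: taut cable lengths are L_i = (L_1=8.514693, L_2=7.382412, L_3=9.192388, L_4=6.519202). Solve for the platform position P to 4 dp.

(6.5000, 6.5000)

circle eqns → linear via eq_j − eq_1; set c_j = A_j·A_j − L_j²
c_1 = 144.0000+0.0000−72.5000 = 71.5000
24.0000·x − 20.0000·y = c_1−c_2 = 26.0000
24.0000·x + 0.0000·y = c_1−c_3 = 156.0000
0.0000·x − 20.0000·y = c_1−c_4 = -130.0000
solve first two rows → x=6.5000, y=6.5000
check cable 4: ‖A_4−P‖² = 42.5000 ≈ L_4² = 42.5000 ✓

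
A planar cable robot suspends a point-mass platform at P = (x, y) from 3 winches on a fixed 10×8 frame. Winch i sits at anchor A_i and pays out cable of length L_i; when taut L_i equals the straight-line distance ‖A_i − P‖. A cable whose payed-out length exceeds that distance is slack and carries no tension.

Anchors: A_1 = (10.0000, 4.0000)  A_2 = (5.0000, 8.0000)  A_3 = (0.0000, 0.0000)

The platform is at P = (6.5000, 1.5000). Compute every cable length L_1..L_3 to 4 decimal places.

(4.3012, 6.6708, 6.6708)

L_1 = √((10.0000−6.5000)² + (4.0000−1.5000)²) = 4.3012
L_2 = √((5.0000−6.5000)² + (8.0000−1.5000)²) = 6.6708
L_3 = √((0.0000−6.5000)² + (0.0000−1.5000)²) = 6.6708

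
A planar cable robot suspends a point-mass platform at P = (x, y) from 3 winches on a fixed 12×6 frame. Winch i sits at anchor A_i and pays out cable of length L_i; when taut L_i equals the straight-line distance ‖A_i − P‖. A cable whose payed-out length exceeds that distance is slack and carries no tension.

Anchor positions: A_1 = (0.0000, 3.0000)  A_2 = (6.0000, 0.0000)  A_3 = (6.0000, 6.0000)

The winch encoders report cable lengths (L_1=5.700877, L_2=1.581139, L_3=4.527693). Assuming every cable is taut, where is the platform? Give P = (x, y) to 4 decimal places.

circle eqns → linear via eq_j − eq_1; set q_j = A_j·A_j − L_j²
q_1 = 0.0000+9.0000−32.5000 = -23.5000
-12.0000·x + 6.0000·y = q_1−q_2 = -57.0000
-12.0000·x − 6.0000·y = q_1−q_3 = -75.0000
solve first two rows → x=5.5000, y=1.5000

(5.5000, 1.5000)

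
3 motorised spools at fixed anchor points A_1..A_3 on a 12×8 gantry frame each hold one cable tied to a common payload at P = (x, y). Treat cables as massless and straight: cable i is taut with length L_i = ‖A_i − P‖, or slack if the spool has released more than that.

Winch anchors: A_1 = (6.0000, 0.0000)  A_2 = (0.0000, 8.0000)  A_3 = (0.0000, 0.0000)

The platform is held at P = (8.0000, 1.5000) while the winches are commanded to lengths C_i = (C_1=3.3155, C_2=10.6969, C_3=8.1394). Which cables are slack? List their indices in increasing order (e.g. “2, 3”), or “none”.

cable 1: √((-2.0000)²+(-1.5000)²)=2.5000, C_1=3.3155: slack
cable 2: √((-8.0000)²+(6.5000)²)=10.3078, C_2=10.6969: slack
cable 3: √((-8.0000)²+(-1.5000)²)=8.1394, C_3=8.1394: taut

1, 2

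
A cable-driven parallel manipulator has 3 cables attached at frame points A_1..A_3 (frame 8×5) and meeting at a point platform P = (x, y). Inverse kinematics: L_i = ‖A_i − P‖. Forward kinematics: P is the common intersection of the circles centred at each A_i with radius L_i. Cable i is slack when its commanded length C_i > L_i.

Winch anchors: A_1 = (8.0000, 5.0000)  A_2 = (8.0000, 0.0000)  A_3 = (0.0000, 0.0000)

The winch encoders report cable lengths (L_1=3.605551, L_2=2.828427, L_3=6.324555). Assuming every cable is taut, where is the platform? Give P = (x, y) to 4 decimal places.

expand ‖A_i−P‖²=L_i² and subtract eq 1 (c_i ≔ ‖A_i‖²−L_i²)
c_1 = 64.0000+25.0000−13.0000 = 76.0000
eq1−eq2 → [0.0000  10.0000]·P = 20.0000
eq1−eq3 → [16.0000  10.0000]·P = 116.0000
2×2 solve → P = (6.0000, 2.0000)

(6.0000, 2.0000)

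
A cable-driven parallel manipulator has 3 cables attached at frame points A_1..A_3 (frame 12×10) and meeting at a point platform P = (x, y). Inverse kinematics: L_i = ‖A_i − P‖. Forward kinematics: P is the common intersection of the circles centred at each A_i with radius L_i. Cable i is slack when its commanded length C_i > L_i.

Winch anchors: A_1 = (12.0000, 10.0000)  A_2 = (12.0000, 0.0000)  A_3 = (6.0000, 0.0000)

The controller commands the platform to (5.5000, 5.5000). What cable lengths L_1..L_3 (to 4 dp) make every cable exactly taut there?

cable 1: Δx=6.5000, Δy=4.5000; L_1 = √(Δx²+Δy²) = 7.9057
cable 2: Δx=6.5000, Δy=-5.5000; L_2 = √(Δx²+Δy²) = 8.5147
cable 3: Δx=0.5000, Δy=-5.5000; L_3 = √(Δx²+Δy²) = 5.5227

(7.9057, 8.5147, 5.5227)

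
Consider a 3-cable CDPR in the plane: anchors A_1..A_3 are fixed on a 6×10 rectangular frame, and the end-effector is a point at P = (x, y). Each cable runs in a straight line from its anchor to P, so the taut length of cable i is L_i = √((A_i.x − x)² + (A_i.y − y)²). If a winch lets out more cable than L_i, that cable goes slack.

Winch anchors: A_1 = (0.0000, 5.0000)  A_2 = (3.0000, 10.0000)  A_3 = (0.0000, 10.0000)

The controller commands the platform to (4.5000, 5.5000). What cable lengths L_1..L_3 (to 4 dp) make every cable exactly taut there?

(4.5277, 4.7434, 6.3640)

L_1 = √((0.0000−4.5000)² + (5.0000−5.5000)²) = 4.5277
L_2 = √((3.0000−4.5000)² + (10.0000−5.5000)²) = 4.7434
L_3 = √((0.0000−4.5000)² + (10.0000−5.5000)²) = 6.3640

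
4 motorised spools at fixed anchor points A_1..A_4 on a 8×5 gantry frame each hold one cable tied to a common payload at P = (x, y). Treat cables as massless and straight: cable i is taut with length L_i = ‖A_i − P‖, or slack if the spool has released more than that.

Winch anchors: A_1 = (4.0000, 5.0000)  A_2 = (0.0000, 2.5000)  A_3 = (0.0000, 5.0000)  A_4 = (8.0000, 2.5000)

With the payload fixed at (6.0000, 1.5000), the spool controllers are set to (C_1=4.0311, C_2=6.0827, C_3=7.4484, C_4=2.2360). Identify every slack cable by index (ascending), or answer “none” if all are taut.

cable 1: L_1 = ‖A_1−P‖ = 4.0311;  C_1 = 4.0311 → taut
cable 2: L_2 = ‖A_2−P‖ = 6.0828;  C_2 = 6.0827 → taut
cable 3: L_3 = ‖A_3−P‖ = 6.9462;  C_3 = 7.4484 → slack
cable 4: L_4 = ‖A_4−P‖ = 2.2361;  C_4 = 2.2360 → taut

3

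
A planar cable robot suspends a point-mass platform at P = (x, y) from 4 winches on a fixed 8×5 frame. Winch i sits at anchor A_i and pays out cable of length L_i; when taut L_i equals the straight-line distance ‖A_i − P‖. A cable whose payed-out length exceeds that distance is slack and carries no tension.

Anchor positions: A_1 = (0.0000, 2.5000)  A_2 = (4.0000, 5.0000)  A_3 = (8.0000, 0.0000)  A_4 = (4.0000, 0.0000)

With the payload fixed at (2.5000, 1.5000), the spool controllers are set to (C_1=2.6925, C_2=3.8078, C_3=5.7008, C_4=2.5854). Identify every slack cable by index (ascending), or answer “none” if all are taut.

i=1: geometric 2.6926 vs commanded 2.6925 ⇒ taut
i=2: geometric 3.8079 vs commanded 3.8078 ⇒ taut
i=3: geometric 5.7009 vs commanded 5.7008 ⇒ taut
i=4: geometric 2.1213 vs commanded 2.5854 ⇒ slack

4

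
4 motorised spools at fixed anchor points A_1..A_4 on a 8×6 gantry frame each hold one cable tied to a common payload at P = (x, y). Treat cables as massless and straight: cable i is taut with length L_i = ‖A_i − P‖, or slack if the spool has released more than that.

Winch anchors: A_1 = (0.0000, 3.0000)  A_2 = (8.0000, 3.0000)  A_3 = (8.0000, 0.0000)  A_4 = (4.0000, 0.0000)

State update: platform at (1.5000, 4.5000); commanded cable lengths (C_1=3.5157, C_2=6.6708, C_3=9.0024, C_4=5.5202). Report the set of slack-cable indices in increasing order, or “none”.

cable 1: √((-1.5000)²+(-1.5000)²)=2.1213, C_1=3.5157: slack
cable 2: √((6.5000)²+(-1.5000)²)=6.6708, C_2=6.6708: taut
cable 3: √((6.5000)²+(-4.5000)²)=7.9057, C_3=9.0024: slack
cable 4: √((2.5000)²+(-4.5000)²)=5.1478, C_4=5.5202: slack

1, 3, 4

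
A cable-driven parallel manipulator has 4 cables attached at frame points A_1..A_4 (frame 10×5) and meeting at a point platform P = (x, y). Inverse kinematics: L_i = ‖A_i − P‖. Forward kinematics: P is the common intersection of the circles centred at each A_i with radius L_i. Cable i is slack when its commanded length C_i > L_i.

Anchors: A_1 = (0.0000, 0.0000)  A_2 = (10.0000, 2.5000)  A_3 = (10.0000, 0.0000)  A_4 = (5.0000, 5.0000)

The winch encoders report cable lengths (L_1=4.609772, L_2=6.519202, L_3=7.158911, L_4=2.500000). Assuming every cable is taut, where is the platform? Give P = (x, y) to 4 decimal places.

(3.5000, 3.0000)

expand ‖A_i−P‖²=L_i² and subtract eq 1 (c_i ≔ ‖A_i‖²−L_i²)
c_1 = 0.0000+0.0000−21.2500 = -21.2500
eq1−eq2 → [-20.0000  -5.0000]·P = -85.0000
eq1−eq3 → [-20.0000  0.0000]·P = -70.0000
eq1−eq4 → [-10.0000  -10.0000]·P = -65.0000
2×2 solve → P = (3.5000, 3.0000)
check cable 4: ‖A_4−P‖² = 6.2500 ≈ L_4² = 6.2500 ✓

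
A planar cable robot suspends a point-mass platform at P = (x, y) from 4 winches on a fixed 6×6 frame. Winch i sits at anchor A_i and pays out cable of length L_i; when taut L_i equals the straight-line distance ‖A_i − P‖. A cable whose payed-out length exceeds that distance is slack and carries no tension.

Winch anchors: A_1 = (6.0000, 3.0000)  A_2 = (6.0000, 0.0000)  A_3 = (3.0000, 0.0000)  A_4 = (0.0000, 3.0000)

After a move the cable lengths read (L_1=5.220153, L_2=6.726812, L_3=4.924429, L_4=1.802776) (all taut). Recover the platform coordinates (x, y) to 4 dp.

(1.0000, 4.5000)

circle eqns → linear via eq_j − eq_1; set c_j = A_j·A_j − L_j²
c_1 = 36.0000+9.0000−27.2500 = 17.7500
0.0000·x + 6.0000·y = c_1−c_2 = 27.0000
6.0000·x + 6.0000·y = c_1−c_3 = 33.0000
12.0000·x + 0.0000·y = c_1−c_4 = 12.0000
solve first two rows → x=1.0000, y=4.5000
check cable 4: ‖A_4−P‖² = 3.2500 ≈ L_4² = 3.2500 ✓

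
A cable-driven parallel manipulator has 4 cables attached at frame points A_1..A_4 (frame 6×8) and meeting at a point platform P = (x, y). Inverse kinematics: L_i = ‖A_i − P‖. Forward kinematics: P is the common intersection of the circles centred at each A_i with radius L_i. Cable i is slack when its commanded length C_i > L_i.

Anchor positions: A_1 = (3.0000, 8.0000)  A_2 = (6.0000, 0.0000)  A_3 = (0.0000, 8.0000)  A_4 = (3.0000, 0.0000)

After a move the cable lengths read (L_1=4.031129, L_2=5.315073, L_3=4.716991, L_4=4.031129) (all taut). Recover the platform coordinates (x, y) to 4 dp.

circle eqns → linear via eq_j − eq_1; set q_j = A_j·A_j − L_j²
q_1 = 9.0000+64.0000−16.2500 = 56.7500
-6.0000·x + 16.0000·y = q_1−q_2 = 49.0000
6.0000·x + 0.0000·y = q_1−q_3 = 15.0000
0.0000·x + 16.0000·y = q_1−q_4 = 64.0000
solve first two rows → x=2.5000, y=4.0000
check cable 4: ‖A_4−P‖² = 16.2500 ≈ L_4² = 16.2500 ✓

(2.5000, 4.0000)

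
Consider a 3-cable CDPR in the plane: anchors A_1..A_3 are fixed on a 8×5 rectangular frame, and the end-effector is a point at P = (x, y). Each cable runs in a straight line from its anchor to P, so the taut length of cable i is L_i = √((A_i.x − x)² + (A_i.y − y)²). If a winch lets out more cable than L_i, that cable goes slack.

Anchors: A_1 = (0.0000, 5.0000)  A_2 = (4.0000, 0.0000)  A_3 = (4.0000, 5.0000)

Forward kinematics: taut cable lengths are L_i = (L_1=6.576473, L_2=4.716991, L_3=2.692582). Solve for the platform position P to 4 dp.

each cable: (A_i−P)·(A_i−P) = L_i²; let c_i = ‖A_i‖²−L_i²
c_1 = 0.0000+25.0000−43.2500 = -18.2500
row 1: -8.0000x + 10.0000y = -12.0000  (c_2=-6.2500)
row 2: -8.0000x + 0.0000y = -52.0000  (c_3=33.7500)
Cramer on rows 1–2 → x = 6.5000, y = 4.0000

(6.5000, 4.0000)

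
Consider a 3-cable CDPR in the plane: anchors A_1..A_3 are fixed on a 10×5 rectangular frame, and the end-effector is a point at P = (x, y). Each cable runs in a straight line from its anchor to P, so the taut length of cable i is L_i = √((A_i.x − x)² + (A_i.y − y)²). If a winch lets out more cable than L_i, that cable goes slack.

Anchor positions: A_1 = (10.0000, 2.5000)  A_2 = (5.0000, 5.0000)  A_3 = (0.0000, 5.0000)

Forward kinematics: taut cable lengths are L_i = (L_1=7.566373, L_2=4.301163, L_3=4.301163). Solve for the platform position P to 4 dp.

(2.5000, 1.5000)

each cable: (A_i−P)·(A_i−P) = L_i²; let q_i = ‖A_i‖²−L_i²
q_1 = 100.0000+6.2500−57.2500 = 49.0000
row 1: 10.0000x − 5.0000y = 17.5000  (q_2=31.5000)
row 2: 20.0000x − 5.0000y = 42.5000  (q_3=6.5000)
Cramer on rows 1–2 → x = 2.5000, y = 1.5000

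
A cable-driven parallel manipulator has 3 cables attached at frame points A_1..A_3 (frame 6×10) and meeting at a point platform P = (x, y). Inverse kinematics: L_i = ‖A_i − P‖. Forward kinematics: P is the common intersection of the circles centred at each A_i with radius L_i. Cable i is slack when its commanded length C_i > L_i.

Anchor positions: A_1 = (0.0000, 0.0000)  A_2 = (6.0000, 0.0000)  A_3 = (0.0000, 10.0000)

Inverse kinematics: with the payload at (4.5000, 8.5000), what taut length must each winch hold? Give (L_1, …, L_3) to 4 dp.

(9.6177, 8.6313, 4.7434)

cable 1: Δx=-4.5000, Δy=-8.5000; L_1 = √(Δx²+Δy²) = 9.6177
cable 2: Δx=1.5000, Δy=-8.5000; L_2 = √(Δx²+Δy²) = 8.6313
cable 3: Δx=-4.5000, Δy=1.5000; L_3 = √(Δx²+Δy²) = 4.7434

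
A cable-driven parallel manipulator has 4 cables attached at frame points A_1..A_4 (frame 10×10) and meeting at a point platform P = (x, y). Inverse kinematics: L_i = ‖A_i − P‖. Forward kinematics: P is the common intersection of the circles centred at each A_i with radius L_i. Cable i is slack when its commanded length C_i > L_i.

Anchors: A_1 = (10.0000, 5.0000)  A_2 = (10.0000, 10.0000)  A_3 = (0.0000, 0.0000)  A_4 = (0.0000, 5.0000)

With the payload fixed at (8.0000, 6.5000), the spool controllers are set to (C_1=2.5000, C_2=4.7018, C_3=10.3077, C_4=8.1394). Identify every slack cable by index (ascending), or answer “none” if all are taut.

cable 1: L_1 = ‖A_1−P‖ = 2.5000;  C_1 = 2.5000 → taut
cable 2: L_2 = ‖A_2−P‖ = 4.0311;  C_2 = 4.7018 → slack
cable 3: L_3 = ‖A_3−P‖ = 10.3078;  C_3 = 10.3077 → taut
cable 4: L_4 = ‖A_4−P‖ = 8.1394;  C_4 = 8.1394 → taut

2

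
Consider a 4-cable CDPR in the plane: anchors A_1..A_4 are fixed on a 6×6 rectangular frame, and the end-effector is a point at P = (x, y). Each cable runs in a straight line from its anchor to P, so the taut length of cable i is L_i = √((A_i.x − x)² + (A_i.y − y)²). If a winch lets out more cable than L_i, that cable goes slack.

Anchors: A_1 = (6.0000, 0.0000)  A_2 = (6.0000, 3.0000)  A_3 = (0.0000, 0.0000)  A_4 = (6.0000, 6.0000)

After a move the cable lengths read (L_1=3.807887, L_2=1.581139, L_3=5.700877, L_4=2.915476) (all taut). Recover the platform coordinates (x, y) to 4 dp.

(4.5000, 3.5000)

each cable: (A_i−P)·(A_i−P) = L_i²; let c_i = ‖A_i‖²−L_i²
c_1 = 36.0000+0.0000−14.5000 = 21.5000
row 1: 0.0000x − 6.0000y = -21.0000  (c_2=42.5000)
row 2: 12.0000x + 0.0000y = 54.0000  (c_3=-32.5000)
row 3: 0.0000x − 12.0000y = -42.0000  (c_4=63.5000)
Cramer on rows 1–2 → x = 4.5000, y = 3.5000
check cable 4: ‖A_4−P‖² = 8.5000 ≈ L_4² = 8.5000 ✓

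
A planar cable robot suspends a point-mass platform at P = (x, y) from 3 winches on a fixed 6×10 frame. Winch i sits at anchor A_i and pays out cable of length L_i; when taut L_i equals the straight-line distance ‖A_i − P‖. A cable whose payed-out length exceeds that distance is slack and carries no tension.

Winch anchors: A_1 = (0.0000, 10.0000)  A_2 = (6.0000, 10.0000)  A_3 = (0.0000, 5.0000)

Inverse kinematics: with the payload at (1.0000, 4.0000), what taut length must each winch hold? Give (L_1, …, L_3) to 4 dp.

cable 1: Δx=-1.0000, Δy=6.0000; L_1 = √(Δx²+Δy²) = 6.0828
cable 2: Δx=5.0000, Δy=6.0000; L_2 = √(Δx²+Δy²) = 7.8102
cable 3: Δx=-1.0000, Δy=1.0000; L_3 = √(Δx²+Δy²) = 1.4142

(6.0828, 7.8102, 1.4142)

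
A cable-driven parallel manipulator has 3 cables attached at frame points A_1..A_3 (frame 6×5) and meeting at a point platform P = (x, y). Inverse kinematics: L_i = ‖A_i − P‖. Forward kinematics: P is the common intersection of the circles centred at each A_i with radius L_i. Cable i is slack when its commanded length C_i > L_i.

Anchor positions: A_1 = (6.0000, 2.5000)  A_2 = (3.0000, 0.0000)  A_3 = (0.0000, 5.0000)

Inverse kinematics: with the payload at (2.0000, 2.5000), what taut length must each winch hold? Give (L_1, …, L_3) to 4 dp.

L_1 = √((6.0000−2.0000)² + (2.5000−2.5000)²) = 4.0000
L_2 = √((3.0000−2.0000)² + (0.0000−2.5000)²) = 2.6926
L_3 = √((0.0000−2.0000)² + (5.0000−2.5000)²) = 3.2016

(4.0000, 2.6926, 3.2016)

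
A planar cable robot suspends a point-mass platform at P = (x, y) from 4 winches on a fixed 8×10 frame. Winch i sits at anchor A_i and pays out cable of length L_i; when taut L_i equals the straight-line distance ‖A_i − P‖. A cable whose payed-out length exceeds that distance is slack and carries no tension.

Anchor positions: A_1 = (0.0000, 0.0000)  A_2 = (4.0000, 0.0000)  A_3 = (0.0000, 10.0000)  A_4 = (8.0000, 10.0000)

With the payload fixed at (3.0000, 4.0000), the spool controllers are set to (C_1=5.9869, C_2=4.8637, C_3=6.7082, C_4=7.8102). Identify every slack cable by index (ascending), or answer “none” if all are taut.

1, 2

i=1: geometric 5.0000 vs commanded 5.9869 ⇒ slack
i=2: geometric 4.1231 vs commanded 4.8637 ⇒ slack
i=3: geometric 6.7082 vs commanded 6.7082 ⇒ taut
i=4: geometric 7.8102 vs commanded 7.8102 ⇒ taut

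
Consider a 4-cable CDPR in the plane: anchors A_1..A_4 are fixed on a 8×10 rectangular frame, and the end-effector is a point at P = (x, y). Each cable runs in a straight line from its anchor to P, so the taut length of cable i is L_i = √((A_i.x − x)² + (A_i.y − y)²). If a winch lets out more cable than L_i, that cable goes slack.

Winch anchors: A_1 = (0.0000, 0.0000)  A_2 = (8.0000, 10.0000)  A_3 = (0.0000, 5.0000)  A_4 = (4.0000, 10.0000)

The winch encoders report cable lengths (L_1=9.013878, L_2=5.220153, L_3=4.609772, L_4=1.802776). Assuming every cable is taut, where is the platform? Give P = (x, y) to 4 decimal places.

(3.0000, 8.5000)

expand ‖A_i−P‖²=L_i² and subtract eq 1 (q_i ≔ ‖A_i‖²−L_i²)
q_1 = 0.0000+0.0000−81.2500 = -81.2500
eq1−eq2 → [-16.0000  -20.0000]·P = -218.0000
eq1−eq3 → [0.0000  -10.0000]·P = -85.0000
eq1−eq4 → [-8.0000  -20.0000]·P = -194.0000
2×2 solve → P = (3.0000, 8.5000)
check cable 4: ‖A_4−P‖² = 3.2500 ≈ L_4² = 3.2500 ✓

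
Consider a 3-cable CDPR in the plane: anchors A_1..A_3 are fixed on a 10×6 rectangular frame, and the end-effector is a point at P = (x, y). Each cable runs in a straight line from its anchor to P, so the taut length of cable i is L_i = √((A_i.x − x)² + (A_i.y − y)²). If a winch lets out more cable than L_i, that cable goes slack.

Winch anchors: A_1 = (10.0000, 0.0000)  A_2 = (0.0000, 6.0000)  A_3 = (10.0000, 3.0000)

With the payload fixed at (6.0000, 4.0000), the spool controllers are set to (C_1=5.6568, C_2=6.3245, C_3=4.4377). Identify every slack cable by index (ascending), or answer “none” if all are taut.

cable 1: L_1 = ‖A_1−P‖ = 5.6569;  C_1 = 5.6568 → taut
cable 2: L_2 = ‖A_2−P‖ = 6.3246;  C_2 = 6.3245 → taut
cable 3: L_3 = ‖A_3−P‖ = 4.1231;  C_3 = 4.4377 → slack

3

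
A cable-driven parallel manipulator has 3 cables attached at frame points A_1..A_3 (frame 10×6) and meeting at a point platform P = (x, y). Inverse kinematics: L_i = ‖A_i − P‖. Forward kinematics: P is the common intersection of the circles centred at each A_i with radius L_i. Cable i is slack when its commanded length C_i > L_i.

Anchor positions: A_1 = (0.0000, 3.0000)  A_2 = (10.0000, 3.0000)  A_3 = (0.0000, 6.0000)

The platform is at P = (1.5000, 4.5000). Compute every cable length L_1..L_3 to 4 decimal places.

L_1: Δ = A_1−P = (-1.5000, -1.5000) → ‖Δ‖ = √4.5000 = 2.1213
L_2: Δ = A_2−P = (8.5000, -1.5000) → ‖Δ‖ = √74.5000 = 8.6313
L_3: Δ = A_3−P = (-1.5000, 1.5000) → ‖Δ‖ = √4.5000 = 2.1213

(2.1213, 8.6313, 2.1213)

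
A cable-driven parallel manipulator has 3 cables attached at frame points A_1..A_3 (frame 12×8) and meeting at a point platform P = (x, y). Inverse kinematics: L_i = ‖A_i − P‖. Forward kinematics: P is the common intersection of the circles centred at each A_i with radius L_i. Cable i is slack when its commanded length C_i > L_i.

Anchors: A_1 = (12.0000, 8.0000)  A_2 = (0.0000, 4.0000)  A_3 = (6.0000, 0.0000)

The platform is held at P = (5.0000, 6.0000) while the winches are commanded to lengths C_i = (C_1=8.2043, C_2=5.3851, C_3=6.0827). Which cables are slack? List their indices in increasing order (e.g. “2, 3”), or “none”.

i=1: geometric 7.2801 vs commanded 8.2043 ⇒ slack
i=2: geometric 5.3852 vs commanded 5.3851 ⇒ taut
i=3: geometric 6.0828 vs commanded 6.0827 ⇒ taut

1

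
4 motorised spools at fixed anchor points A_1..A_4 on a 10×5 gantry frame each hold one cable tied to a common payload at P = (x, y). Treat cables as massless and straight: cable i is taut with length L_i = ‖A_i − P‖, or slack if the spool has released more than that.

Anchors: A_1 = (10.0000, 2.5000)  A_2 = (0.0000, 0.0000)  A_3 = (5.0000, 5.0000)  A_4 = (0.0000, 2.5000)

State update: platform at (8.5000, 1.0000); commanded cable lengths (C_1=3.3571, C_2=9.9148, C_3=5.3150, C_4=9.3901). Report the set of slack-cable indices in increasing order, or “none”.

1, 2, 4

cable 1: √((1.5000)²+(1.5000)²)=2.1213, C_1=3.3571: slack
cable 2: √((-8.5000)²+(-1.0000)²)=8.5586, C_2=9.9148: slack
cable 3: √((-3.5000)²+(4.0000)²)=5.3151, C_3=5.3150: taut
cable 4: √((-8.5000)²+(1.5000)²)=8.6313, C_4=9.3901: slack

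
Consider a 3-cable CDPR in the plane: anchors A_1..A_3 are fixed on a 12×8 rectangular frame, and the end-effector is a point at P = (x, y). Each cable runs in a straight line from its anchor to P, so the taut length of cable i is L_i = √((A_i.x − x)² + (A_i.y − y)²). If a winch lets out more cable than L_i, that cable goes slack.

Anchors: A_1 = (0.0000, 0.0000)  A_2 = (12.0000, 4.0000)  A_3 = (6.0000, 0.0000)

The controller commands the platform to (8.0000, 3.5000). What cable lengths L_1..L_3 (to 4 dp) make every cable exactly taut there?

cable 1: Δx=-8.0000, Δy=-3.5000; L_1 = √(Δx²+Δy²) = 8.7321
cable 2: Δx=4.0000, Δy=0.5000; L_2 = √(Δx²+Δy²) = 4.0311
cable 3: Δx=-2.0000, Δy=-3.5000; L_3 = √(Δx²+Δy²) = 4.0311

(8.7321, 4.0311, 4.0311)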